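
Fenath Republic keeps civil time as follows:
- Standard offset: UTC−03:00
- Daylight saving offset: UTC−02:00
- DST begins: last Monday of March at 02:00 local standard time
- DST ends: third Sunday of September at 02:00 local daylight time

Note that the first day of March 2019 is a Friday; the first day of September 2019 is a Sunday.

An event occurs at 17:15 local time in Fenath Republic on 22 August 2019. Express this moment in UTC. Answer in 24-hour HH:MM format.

19:15

1 March 2019 is a Friday, so Mondays fall on 4, 11, 18, 25; the last is March 25.
1 September 2019 is a Sunday, so the first Sunday is September 1 and the third is September 15.
22 August 2019 lies within the daylight-saving period (25 March – 15 September), so Fenath Republic is on daylight time, UTC−02:00.
17:15 local + 2h = 19:15 UTC.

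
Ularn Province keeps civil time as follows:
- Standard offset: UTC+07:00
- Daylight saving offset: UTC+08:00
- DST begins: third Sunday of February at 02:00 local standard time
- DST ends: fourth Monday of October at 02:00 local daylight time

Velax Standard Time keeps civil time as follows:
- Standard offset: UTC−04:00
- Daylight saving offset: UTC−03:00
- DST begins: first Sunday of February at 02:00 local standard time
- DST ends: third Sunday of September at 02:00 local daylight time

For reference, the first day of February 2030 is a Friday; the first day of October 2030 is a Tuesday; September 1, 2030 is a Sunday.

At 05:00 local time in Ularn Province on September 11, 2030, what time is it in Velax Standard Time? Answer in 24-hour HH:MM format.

1 February 2030 is a Friday, so the first Sunday is February 3 and the third is February 17.
1 October 2030 is a Tuesday, so the first Monday is October 7 and the fourth is October 28.
September 11, 2030 lies within the daylight-saving period (17 February – 28 October), so Ularn Province is on daylight time, UTC+08:00.
05:00 Ularn Province − 8h = 21:00 UTC (rolling into the previous day, 10 September 2030).
1 February 2030 is a Friday, so the first Sunday is February 3.
1 September 2030 is a Sunday, so the first Sunday is September 1 and the third is September 15.
At the standard offset (UTC−04:00), 21:00 UTC − 4h = 17:00 Velax Standard Time standard time.
Daylight saving runs 3 February – 15 September; the standard-time date in Velax Standard Time, September 10, 2030, is inside that window, so Velax Standard Time is at UTC−03:00.
21:00 UTC − 3h = 18:00 Velax Standard Time.

18:00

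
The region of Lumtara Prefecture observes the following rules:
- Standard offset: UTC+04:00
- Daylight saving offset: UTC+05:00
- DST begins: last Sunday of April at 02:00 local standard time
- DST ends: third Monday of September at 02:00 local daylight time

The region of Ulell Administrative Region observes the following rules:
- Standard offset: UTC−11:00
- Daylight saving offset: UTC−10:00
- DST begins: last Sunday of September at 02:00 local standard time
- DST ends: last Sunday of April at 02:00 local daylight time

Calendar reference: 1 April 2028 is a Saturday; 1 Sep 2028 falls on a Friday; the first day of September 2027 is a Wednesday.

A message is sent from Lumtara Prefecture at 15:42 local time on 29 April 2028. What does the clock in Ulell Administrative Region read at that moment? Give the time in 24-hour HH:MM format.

1 April 2028 is a Saturday, so Sundays fall on 2, 9, 16, 23, 30; the last is April 30.
1 September 2028 is a Friday, so the first Monday is September 4 and the third is September 18.
29 April 2028 does not fall between 30 April and 18 September, so daylight saving is not in effect and Lumtara Prefecture is at UTC+04:00.
15:42 Lumtara Prefecture − 4h = 11:42 UTC.
1 September 2027 is a Wednesday, so Sundays fall on 5, 12, 19, 26; the last is September 26.
1 April 2028 is a Saturday, so Sundays fall on 2, 9, 16, 23, 30; the last is April 30.
At the standard offset (UTC−11:00), 11:42 UTC − 11h = 00:42 Ulell Administrative Region standard time.
Daylight saving runs 26 September 2027 – 30 April 2028; the standard-time date in Ulell Administrative Region, 29 April 2028, is inside that window, so Ulell Administrative Region is at UTC−10:00.
11:42 UTC − 10h = 01:42 Ulell Administrative Region.

01:42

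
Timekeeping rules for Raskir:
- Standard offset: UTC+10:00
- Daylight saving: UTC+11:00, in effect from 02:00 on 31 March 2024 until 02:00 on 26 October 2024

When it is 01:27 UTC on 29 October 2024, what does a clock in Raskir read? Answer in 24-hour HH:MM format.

At the standard offset (UTC+10:00), 01:27 UTC + 10h = 11:27 Raskir standard time.
Daylight saving runs 31 March – 26 October; the standard-time date in Raskir, 29 October 2024, is outside that window, so Raskir is on standard time at UTC+10:00.
01:27 UTC + 10h = 11:27 local.

11:27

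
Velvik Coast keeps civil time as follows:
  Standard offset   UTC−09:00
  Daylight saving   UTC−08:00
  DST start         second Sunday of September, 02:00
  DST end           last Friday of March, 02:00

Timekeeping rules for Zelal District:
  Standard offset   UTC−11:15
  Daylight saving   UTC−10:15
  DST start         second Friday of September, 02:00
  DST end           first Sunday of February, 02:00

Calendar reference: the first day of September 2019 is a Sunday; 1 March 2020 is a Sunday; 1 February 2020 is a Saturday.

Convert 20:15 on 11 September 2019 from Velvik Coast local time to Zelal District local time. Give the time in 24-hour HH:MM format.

1 September 2019 is a Sunday, so the first Sunday is September 1 and the second is September 8.
1 March 2020 is a Sunday, so Fridays fall on 6, 13, 20, 27; the last is March 27.
Daylight saving runs 8 September 2019 – 27 March 2020; 11 September 2019 is inside that window, so Velvik Coast is at UTC−08:00.
20:15 Velvik Coast + 8h = 04:15 UTC (rolling into the next day, 12 September 2019).
1 September 2019 is a Sunday, so the first Friday is September 6 and the second is September 13.
1 February 2020 is a Saturday, so the first Sunday is February 2.
At the standard offset (UTC−11:15), 04:15 UTC − 11h15m = 17:00 Zelal District standard time (rolling into the previous day, 11 September 2019).
The standard-time date in Zelal District, 11 September 2019, does not fall between 13 September 2019 and 2 February 2020, so daylight saving is not in effect and Zelal District is at UTC−11:15.
04:15 UTC − 11h15m = 17:00 Zelal District (rolling into the previous day, 11 September 2019).

17:00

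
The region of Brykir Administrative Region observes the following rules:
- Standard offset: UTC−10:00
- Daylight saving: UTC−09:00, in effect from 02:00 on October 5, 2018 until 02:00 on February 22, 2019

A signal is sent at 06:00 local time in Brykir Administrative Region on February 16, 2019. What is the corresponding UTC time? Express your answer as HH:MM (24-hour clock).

15:00

February 16, 2019 lies within the daylight-saving period (5 October 2018 – 22 February 2019), so Brykir Administrative Region is on daylight time, UTC−09:00.
06:00 local + 9h = 15:00 UTC.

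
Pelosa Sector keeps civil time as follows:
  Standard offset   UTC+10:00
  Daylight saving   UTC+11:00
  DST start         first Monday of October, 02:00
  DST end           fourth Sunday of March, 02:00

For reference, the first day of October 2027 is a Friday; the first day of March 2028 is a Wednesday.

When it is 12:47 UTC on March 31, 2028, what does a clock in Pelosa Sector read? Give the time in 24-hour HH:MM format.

22:47

1 October 2027 is a Friday, so the first Monday is October 4.
1 March 2028 is a Wednesday, so the first Sunday is March 5 and the fourth is March 26.
At the standard offset (UTC+10:00), 12:47 UTC + 10h = 22:47 Pelosa Sector standard time.
The standard-time date in Pelosa Sector, March 31, 2028, does not fall between 4 October 2027 and 26 March 2028, so daylight saving is not in effect and Pelosa Sector is at UTC+10:00.
12:47 UTC + 10h = 22:47 local.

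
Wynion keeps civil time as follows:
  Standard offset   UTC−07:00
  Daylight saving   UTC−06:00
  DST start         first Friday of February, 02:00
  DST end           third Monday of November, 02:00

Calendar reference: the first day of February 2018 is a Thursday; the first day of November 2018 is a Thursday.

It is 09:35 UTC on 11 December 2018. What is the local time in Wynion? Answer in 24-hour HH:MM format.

02:35

1 February 2018 is a Thursday, so the first Friday is February 2.
1 November 2018 is a Thursday, so the first Monday is November 5 and the third is November 19.
At the standard offset (UTC−07:00), 09:35 UTC − 7h = 02:35 Wynion standard time.
Daylight saving runs 2 February – 19 November; the standard-time date in Wynion, 11 December 2018, is outside that window, so Wynion is on standard time at UTC−07:00.
09:35 UTC − 7h = 02:35 local.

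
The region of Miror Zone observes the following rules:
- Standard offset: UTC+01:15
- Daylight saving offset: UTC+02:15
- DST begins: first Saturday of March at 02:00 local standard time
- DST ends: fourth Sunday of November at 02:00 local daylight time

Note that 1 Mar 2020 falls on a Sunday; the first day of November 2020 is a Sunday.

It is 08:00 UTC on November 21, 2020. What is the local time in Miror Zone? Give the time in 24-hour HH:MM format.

1 March 2020 is a Sunday, so the first Saturday is March 7.
1 November 2020 is a Sunday, so the first Sunday is November 1 and the fourth is November 22.
At the standard offset (UTC+01:15), 08:00 UTC + 1h15m = 09:15 Miror Zone standard time.
The standard-time date in Miror Zone, November 21, 2020, lies within the daylight-saving period (7 March – 22 November), so Miror Zone is on daylight time, UTC+02:15.
08:00 UTC + 2h15m = 10:15 local.

10:15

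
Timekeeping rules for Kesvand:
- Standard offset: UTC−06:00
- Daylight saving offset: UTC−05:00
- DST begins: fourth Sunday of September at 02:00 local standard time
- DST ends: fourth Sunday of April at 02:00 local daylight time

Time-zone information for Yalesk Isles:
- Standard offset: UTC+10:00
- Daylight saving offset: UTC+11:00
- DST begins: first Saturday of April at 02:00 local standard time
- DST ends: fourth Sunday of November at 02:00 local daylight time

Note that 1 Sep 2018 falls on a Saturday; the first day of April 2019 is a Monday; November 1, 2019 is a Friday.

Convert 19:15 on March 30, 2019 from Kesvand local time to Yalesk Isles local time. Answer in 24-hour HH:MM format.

1 September 2018 is a Saturday, so the first Sunday is September 2 and the fourth is September 23.
1 April 2019 is a Monday, so the first Sunday is April 7 and the fourth is April 28.
March 30, 2019 falls between 23 September 2018 and 28 April 2019, so daylight saving is in effect and Kesvand is at UTC−05:00.
19:15 Kesvand + 5h = 00:15 UTC (rolling into the next day, 31 March 2019).
1 April 2019 is a Monday, so the first Saturday is April 6.
1 November 2019 is a Friday, so the first Sunday is November 3 and the fourth is November 24.
At the standard offset (UTC+10:00), 00:15 UTC + 10h = 10:15 Yalesk Isles standard time.
The standard-time date in Yalesk Isles, March 31, 2019, does not fall between 6 April and 24 November, so daylight saving is not in effect and Yalesk Isles is at UTC+10:00.
00:15 UTC + 10h = 10:15 Yalesk Isles.

10:15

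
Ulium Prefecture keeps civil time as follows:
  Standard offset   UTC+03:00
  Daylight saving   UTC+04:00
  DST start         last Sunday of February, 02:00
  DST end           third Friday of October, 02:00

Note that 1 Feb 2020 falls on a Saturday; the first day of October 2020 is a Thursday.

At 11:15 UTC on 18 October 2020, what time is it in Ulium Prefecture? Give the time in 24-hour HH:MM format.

14:15

1 February 2020 is a Saturday, so Sundays fall on 2, 9, 16, 23; the last is February 23.
1 October 2020 is a Thursday, so the first Friday is October 2 and the third is October 16.
At the standard offset (UTC+03:00), 11:15 UTC + 3h = 14:15 Ulium Prefecture standard time.
The standard-time date in Ulium Prefecture, 18 October 2020, does not fall between 23 February and 16 October, so daylight saving is not in effect and Ulium Prefecture is at UTC+03:00.
11:15 UTC + 3h = 14:15 local.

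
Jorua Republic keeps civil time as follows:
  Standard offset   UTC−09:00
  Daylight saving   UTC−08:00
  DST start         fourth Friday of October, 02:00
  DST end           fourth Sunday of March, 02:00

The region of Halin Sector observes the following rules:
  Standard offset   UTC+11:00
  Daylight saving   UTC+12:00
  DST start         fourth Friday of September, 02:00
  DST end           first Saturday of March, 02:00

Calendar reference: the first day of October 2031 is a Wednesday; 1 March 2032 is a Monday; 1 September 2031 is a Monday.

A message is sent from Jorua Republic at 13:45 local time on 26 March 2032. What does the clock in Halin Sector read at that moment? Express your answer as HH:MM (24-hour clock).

1 October 2031 is a Wednesday, so the first Friday is October 3 and the fourth is October 24.
1 March 2032 is a Monday, so the first Sunday is March 7 and the fourth is March 28.
26 March 2032 lies within the daylight-saving period (24 October 2031 – 28 March 2032), so Jorua Republic is on daylight time, UTC−08:00.
13:45 Jorua Republic + 8h = 21:45 UTC.
1 September 2031 is a Monday, so the first Friday is September 5 and the fourth is September 26.
1 March 2032 is a Monday, so the first Saturday is March 6.
At the standard offset (UTC+11:00), 21:45 UTC + 11h = 08:45 Halin Sector standard time (rolling into the next day, 27 March 2032).
The standard-time date in Halin Sector, 27 March 2032, is outside the daylight-saving period (26 September 2031 – 6 March 2032), so Halin Sector is on standard time, UTC+11:00.
21:45 UTC + 11h = 08:45 Halin Sector (rolling into the next day, 27 March 2032).

08:45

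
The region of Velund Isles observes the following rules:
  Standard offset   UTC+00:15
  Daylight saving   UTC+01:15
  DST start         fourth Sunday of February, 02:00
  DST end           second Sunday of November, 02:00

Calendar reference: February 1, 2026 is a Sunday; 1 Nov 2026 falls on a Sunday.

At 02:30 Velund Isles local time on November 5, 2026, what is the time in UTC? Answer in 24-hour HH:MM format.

1 February 2026 is a Sunday, so the first Sunday is February 1 and the fourth is February 22.
1 November 2026 is a Sunday, so the first Sunday is November 1 and the second is November 8.
Daylight saving runs 22 February – 8 November; November 5, 2026 is inside that window, so Velund Isles is at UTC+01:15.
02:30 local − 1h15m = 01:15 UTC.

01:15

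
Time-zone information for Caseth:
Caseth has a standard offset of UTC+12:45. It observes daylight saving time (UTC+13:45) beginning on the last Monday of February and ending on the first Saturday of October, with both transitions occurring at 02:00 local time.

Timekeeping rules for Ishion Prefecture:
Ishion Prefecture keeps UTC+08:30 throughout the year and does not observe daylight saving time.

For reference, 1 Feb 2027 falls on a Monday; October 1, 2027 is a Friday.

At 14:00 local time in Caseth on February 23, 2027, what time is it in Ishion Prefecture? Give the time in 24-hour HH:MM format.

1 February 2027 is a Monday, so Mondays fall on 1, 8, 15, 22; the last is February 22.
1 October 2027 is a Friday, so the first Saturday is October 2.
February 23, 2027 falls between 22 February and 2 October, so daylight saving is in effect and Caseth is at UTC+13:45.
14:00 Caseth − 13h45m = 00:15 UTC.
Ishion Prefecture has no daylight saving, so its offset is UTC+08:30 year-round.
00:15 UTC + 8h30m = 08:45 Ishion Prefecture.

08:45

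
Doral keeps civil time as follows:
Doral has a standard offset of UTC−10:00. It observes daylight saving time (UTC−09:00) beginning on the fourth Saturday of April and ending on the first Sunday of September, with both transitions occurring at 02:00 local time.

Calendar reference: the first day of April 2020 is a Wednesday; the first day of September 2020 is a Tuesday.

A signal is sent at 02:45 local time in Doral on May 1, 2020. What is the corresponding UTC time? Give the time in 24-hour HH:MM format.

1 April 2020 is a Wednesday, so the first Saturday is April 4 and the fourth is April 25.
1 September 2020 is a Tuesday, so the first Sunday is September 6.
May 1, 2020 falls between 25 April and 6 September, so daylight saving is in effect and Doral is at UTC−09:00.
02:45 local + 9h = 11:45 UTC.

11:45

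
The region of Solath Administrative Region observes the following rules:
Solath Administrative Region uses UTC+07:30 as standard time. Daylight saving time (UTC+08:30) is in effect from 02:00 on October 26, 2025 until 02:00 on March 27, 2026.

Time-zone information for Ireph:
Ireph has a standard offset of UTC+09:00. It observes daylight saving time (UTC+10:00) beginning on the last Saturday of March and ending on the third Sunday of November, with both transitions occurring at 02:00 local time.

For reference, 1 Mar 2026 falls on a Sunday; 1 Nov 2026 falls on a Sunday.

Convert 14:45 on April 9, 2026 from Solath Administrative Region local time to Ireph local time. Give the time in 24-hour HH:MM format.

17:15

April 9, 2026 is outside the daylight-saving period (26 October 2025 – 27 March 2026), so Solath Administrative Region is on standard time, UTC+07:30.
14:45 Solath Administrative Region − 7h30m = 07:15 UTC.
1 March 2026 is a Sunday, so Saturdays fall on 7, 14, 21, 28; the last is March 28.
1 November 2026 is a Sunday, so the first Sunday is November 1 and the third is November 15.
At the standard offset (UTC+09:00), 07:15 UTC + 9h = 16:15 Ireph standard time.
Daylight saving runs 28 March – 15 November; the standard-time date in Ireph, April 9, 2026, is inside that window, so Ireph is at UTC+10:00.
07:15 UTC + 10h = 17:15 Ireph.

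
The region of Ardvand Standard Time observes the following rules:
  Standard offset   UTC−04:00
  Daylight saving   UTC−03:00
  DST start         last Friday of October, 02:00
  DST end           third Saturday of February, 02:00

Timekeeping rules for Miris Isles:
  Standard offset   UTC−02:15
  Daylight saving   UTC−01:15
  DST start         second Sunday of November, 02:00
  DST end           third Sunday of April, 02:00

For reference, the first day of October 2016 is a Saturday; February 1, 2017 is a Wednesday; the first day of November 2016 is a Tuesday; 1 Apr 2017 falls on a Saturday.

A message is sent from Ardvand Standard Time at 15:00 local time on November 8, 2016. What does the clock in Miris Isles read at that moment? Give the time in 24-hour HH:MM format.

15:45

1 October 2016 is a Saturday, so Fridays fall on 7, 14, 21, 28; the last is October 28.
1 February 2017 is a Wednesday, so the first Saturday is February 4 and the third is February 18.
November 8, 2016 falls between 28 October 2016 and 18 February 2017, so daylight saving is in effect and Ardvand Standard Time is at UTC−03:00.
15:00 Ardvand Standard Time + 3h = 18:00 UTC.
1 November 2016 is a Tuesday, so the first Sunday is November 6 and the second is November 13.
1 April 2017 is a Saturday, so the first Sunday is April 2 and the third is April 16.
At the standard offset (UTC−02:15), 18:00 UTC − 2h15m = 15:45 Miris Isles standard time.
The standard-time date in Miris Isles, November 8, 2016, does not fall between 13 November 2016 and 16 April 2017, so daylight saving is not in effect and Miris Isles is at UTC−02:15.
18:00 UTC − 2h15m = 15:45 Miris Isles.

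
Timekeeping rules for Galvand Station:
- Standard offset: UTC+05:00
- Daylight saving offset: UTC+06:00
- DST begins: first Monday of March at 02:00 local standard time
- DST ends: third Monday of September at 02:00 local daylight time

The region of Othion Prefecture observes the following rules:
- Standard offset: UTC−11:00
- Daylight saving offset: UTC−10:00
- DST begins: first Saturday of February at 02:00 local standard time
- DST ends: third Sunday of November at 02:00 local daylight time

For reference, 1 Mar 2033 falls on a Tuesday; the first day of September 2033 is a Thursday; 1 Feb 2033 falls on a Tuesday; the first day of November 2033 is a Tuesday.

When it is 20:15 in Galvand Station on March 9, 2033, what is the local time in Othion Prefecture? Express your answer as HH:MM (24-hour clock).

04:15

1 March 2033 is a Tuesday, so the first Monday is March 7.
1 September 2033 is a Thursday, so the first Monday is September 5 and the third is September 19.
March 9, 2033 falls between 7 March and 19 September, so daylight saving is in effect and Galvand Station is at UTC+06:00.
20:15 Galvand Station − 6h = 14:15 UTC.
1 February 2033 is a Tuesday, so the first Saturday is February 5.
1 November 2033 is a Tuesday, so the first Sunday is November 6 and the third is November 20.
At the standard offset (UTC−11:00), 14:15 UTC − 11h = 03:15 Othion Prefecture standard time.
Daylight saving runs 5 February – 20 November; the standard-time date in Othion Prefecture, March 9, 2033, is inside that window, so Othion Prefecture is at UTC−10:00.
14:15 UTC − 10h = 04:15 Othion Prefecture.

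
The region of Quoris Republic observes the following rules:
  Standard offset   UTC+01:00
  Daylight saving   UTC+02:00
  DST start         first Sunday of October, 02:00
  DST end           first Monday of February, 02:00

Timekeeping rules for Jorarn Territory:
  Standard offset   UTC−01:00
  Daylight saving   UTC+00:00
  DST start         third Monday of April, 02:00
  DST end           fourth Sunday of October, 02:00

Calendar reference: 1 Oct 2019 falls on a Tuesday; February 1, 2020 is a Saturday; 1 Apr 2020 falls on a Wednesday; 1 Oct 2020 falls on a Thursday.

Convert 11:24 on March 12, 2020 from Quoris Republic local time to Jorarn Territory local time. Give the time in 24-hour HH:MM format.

09:24

1 October 2019 is a Tuesday, so the first Sunday is October 6.
1 February 2020 is a Saturday, so the first Monday is February 3.
Daylight saving runs 6 October 2019 – 3 February 2020; March 12, 2020 is outside that window, so Quoris Republic is on standard time at UTC+01:00.
11:24 Quoris Republic − 1h = 10:24 UTC.
1 April 2020 is a Wednesday, so the first Monday is April 6 and the third is April 20.
1 October 2020 is a Thursday, so the first Sunday is October 4 and the fourth is October 25.
At the standard offset (UTC−01:00), 10:24 UTC − 1h = 09:24 Jorarn Territory standard time.
Daylight saving runs 20 April – 25 October; the standard-time date in Jorarn Territory, March 12, 2020, is outside that window, so Jorarn Territory is on standard time at UTC−01:00.
10:24 UTC − 1h = 09:24 Jorarn Territory.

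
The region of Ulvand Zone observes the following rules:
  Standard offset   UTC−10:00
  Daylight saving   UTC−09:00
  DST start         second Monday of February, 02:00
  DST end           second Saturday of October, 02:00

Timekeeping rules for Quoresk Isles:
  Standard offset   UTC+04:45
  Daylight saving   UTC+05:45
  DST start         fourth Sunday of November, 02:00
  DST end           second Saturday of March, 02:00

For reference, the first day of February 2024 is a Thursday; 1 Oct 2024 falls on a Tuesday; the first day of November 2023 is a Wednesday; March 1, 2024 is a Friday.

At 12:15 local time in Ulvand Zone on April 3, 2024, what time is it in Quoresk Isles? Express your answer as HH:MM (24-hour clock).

1 February 2024 is a Thursday, so the first Monday is February 5 and the second is February 12.
1 October 2024 is a Tuesday, so the first Saturday is October 5 and the second is October 12.
April 3, 2024 lies within the daylight-saving period (12 February – 12 October), so Ulvand Zone is on daylight time, UTC−09:00.
12:15 Ulvand Zone + 9h = 21:15 UTC.
1 November 2023 is a Wednesday, so the first Sunday is November 5 and the fourth is November 26.
1 March 2024 is a Friday, so the first Saturday is March 2 and the second is March 9.
At the standard offset (UTC+04:45), 21:15 UTC + 4h45m = 02:00 Quoresk Isles standard time (rolling into the next day, 4 April 2024).
The standard-time date in Quoresk Isles, April 4, 2024, does not fall between 26 November 2023 and 9 March 2024, so daylight saving is not in effect and Quoresk Isles is at UTC+04:45.
21:15 UTC + 4h45m = 02:00 Quoresk Isles (rolling into the next day, 4 April 2024).

02:00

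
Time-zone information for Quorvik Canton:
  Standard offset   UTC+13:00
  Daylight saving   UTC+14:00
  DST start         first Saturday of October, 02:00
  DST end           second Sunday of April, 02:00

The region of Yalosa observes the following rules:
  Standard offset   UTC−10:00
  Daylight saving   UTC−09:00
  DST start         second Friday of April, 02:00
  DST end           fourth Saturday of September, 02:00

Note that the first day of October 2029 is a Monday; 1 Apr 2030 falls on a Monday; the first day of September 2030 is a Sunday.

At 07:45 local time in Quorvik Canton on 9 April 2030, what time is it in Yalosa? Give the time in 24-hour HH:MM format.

07:45

1 October 2029 is a Monday, so the first Saturday is October 6.
1 April 2030 is a Monday, so the first Sunday is April 7 and the second is April 14.
Daylight saving runs 6 October 2029 – 14 April 2030; 9 April 2030 is inside that window, so Quorvik Canton is at UTC+14:00.
07:45 Quorvik Canton − 14h = 17:45 UTC (rolling into the previous day, 8 April 2030).
1 April 2030 is a Monday, so the first Friday is April 5 and the second is April 12.
1 September 2030 is a Sunday, so the first Saturday is September 7 and the fourth is September 28.
At the standard offset (UTC−10:00), 17:45 UTC − 10h = 07:45 Yalosa standard time.
The standard-time date in Yalosa, 8 April 2030, is outside the daylight-saving period (12 April – 28 September), so Yalosa is on standard time, UTC−10:00.
17:45 UTC − 10h = 07:45 Yalosa.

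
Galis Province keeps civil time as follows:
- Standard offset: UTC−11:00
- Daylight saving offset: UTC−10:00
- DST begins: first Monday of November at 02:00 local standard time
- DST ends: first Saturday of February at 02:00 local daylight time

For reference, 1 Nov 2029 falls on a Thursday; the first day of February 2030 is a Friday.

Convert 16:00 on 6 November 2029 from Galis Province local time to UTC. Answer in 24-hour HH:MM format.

1 November 2029 is a Thursday, so the first Monday is November 5.
1 February 2030 is a Friday, so the first Saturday is February 2.
6 November 2029 lies within the daylight-saving period (5 November 2029 – 2 February 2030), so Galis Province is on daylight time, UTC−10:00.
16:00 local + 10h = 02:00 UTC (rolling into the next day, 7 November 2029).

02:00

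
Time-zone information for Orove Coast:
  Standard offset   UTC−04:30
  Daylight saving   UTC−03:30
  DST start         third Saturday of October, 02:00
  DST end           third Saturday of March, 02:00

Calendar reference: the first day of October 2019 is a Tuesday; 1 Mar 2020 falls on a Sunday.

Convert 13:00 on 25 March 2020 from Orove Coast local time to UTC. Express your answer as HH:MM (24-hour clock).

17:30

1 October 2019 is a Tuesday, so the first Saturday is October 5 and the third is October 19.
1 March 2020 is a Sunday, so the first Saturday is March 7 and the third is March 21.
25 March 2020 is outside the daylight-saving period (19 October 2019 – 21 March 2020), so Orove Coast is on standard time, UTC−04:30.
13:00 local + 4h30m = 17:30 UTC.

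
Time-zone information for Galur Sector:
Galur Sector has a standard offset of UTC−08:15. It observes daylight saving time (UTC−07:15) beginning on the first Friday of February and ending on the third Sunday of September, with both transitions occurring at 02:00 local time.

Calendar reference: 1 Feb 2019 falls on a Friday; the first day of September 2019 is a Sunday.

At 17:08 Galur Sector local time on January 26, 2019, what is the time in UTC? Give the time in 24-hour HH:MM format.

01:23

1 February 2019 is a Friday, so the first Friday is February 1.
1 September 2019 is a Sunday, so the first Sunday is September 1 and the third is September 15.
January 26, 2019 does not fall between 1 February and 15 September, so daylight saving is not in effect and Galur Sector is at UTC−08:15.
17:08 local + 8h15m = 01:23 UTC (rolling into the next day, 27 January 2019).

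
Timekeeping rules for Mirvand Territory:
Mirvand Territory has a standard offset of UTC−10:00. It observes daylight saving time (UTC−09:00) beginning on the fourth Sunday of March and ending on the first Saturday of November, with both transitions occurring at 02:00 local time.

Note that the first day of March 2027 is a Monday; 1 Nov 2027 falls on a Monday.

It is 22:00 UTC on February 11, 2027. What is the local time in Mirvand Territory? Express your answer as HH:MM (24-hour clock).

1 March 2027 is a Monday, so the first Sunday is March 7 and the fourth is March 28.
1 November 2027 is a Monday, so the first Saturday is November 6.
At the standard offset (UTC−10:00), 22:00 UTC − 10h = 12:00 Mirvand Territory standard time.
Daylight saving runs 28 March – 6 November; the standard-time date in Mirvand Territory, February 11, 2027, is outside that window, so Mirvand Territory is on standard time at UTC−10:00.
22:00 UTC − 10h = 12:00 local.

12:00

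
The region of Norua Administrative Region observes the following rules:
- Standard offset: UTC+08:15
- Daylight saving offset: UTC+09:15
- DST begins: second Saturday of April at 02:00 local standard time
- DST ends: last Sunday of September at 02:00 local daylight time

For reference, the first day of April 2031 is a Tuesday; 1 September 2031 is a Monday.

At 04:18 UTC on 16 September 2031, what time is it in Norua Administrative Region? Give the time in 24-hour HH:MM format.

13:33

1 April 2031 is a Tuesday, so the first Saturday is April 5 and the second is April 12.
1 September 2031 is a Monday, so Sundays fall on 7, 14, 21, 28; the last is September 28.
At the standard offset (UTC+08:15), 04:18 UTC + 8h15m = 12:33 Norua Administrative Region standard time.
The standard-time date in Norua Administrative Region, 16 September 2031, falls between 12 April and 28 September, so daylight saving is in effect and Norua Administrative Region is at UTC+09:15.
04:18 UTC + 9h15m = 13:33 local.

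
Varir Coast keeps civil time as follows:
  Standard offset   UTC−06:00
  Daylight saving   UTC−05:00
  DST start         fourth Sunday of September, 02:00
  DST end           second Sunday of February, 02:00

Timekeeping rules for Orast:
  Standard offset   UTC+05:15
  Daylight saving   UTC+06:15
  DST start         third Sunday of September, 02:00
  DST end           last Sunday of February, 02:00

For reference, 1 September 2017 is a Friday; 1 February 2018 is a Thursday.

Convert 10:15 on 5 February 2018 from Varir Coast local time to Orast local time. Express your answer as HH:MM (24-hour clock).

1 September 2017 is a Friday, so the first Sunday is September 3 and the fourth is September 24.
1 February 2018 is a Thursday, so the first Sunday is February 4 and the second is February 11.
Daylight saving runs 24 September 2017 – 11 February 2018; 5 February 2018 is inside that window, so Varir Coast is at UTC−05:00.
10:15 Varir Coast + 5h = 15:15 UTC.
1 September 2017 is a Friday, so the first Sunday is September 3 and the third is September 17.
1 February 2018 is a Thursday, so Sundays fall on 4, 11, 18, 25; the last is February 25.
At the standard offset (UTC+05:15), 15:15 UTC + 5h15m = 20:30 Orast standard time.
The standard-time date in Orast, 5 February 2018, falls between 17 September 2017 and 25 February 2018, so daylight saving is in effect and Orast is at UTC+06:15.
15:15 UTC + 6h15m = 21:30 Orast.

21:30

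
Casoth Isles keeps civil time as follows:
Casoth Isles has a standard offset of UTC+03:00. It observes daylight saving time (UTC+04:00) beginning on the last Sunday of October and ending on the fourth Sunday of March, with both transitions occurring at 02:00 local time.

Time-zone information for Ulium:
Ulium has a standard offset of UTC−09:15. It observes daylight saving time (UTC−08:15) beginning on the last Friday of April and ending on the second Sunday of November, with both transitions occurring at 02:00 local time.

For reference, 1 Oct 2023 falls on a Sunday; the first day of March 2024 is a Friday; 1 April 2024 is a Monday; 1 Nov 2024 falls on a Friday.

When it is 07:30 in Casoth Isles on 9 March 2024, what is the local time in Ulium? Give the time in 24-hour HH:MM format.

18:15

1 October 2023 is a Sunday, so Sundays fall on 1, 8, 15, 22, 29; the last is October 29.
1 March 2024 is a Friday, so the first Sunday is March 3 and the fourth is March 24.
9 March 2024 lies within the daylight-saving period (29 October 2023 – 24 March 2024), so Casoth Isles is on daylight time, UTC+04:00.
07:30 Casoth Isles − 4h = 03:30 UTC.
1 April 2024 is a Monday, so Fridays fall on 5, 12, 19, 26; the last is April 26.
1 November 2024 is a Friday, so the first Sunday is November 3 and the second is November 10.
At the standard offset (UTC−09:15), 03:30 UTC − 9h15m = 18:15 Ulium standard time (rolling into the previous day, 8 March 2024).
The standard-time date in Ulium, 8 March 2024, does not fall between 26 April and 10 November, so daylight saving is not in effect and Ulium is at UTC−09:15.
03:30 UTC − 9h15m = 18:15 Ulium (rolling into the previous day, 8 March 2024).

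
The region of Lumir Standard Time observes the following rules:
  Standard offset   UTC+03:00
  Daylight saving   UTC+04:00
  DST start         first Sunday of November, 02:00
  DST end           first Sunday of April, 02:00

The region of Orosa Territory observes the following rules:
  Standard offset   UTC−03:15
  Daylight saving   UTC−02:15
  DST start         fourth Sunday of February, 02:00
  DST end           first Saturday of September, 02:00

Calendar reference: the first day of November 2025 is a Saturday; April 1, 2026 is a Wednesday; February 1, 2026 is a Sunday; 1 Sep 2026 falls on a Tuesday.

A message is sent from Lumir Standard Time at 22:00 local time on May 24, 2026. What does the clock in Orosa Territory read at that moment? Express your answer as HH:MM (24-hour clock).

16:45

1 November 2025 is a Saturday, so the first Sunday is November 2.
1 April 2026 is a Wednesday, so the first Sunday is April 5.
May 24, 2026 does not fall between 2 November 2025 and 5 April 2026, so daylight saving is not in effect and Lumir Standard Time is at UTC+03:00.
22:00 Lumir Standard Time − 3h = 19:00 UTC.
1 February 2026 is a Sunday, so the first Sunday is February 1 and the fourth is February 22.
1 September 2026 is a Tuesday, so the first Saturday is September 5.
At the standard offset (UTC−03:15), 19:00 UTC − 3h15m = 15:45 Orosa Territory standard time.
Daylight saving runs 22 February – 5 September; the standard-time date in Orosa Territory, May 24, 2026, is inside that window, so Orosa Territory is at UTC−02:15.
19:00 UTC − 2h15m = 16:45 Orosa Territory.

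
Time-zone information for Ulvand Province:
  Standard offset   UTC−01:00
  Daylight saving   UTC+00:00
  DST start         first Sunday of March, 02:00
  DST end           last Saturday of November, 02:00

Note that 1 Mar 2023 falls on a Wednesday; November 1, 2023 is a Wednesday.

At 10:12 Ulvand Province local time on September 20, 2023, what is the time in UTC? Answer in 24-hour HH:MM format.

10:12

1 March 2023 is a Wednesday, so the first Sunday is March 5.
1 November 2023 is a Wednesday, so Saturdays fall on 4, 11, 18, 25; the last is November 25.
Daylight saving runs 5 March – 25 November; September 20, 2023 is inside that window, so Ulvand Province is at UTC+00:00.
10:12 local − 0h = 10:12 UTC.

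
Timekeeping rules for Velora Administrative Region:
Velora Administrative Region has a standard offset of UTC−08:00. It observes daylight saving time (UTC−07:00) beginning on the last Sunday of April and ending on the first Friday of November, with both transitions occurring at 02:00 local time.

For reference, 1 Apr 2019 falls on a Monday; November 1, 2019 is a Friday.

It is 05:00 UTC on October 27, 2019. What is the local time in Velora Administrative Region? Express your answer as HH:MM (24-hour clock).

22:00

1 April 2019 is a Monday, so Sundays fall on 7, 14, 21, 28; the last is April 28.
1 November 2019 is a Friday, so the first Friday is November 1.
At the standard offset (UTC−08:00), 05:00 UTC − 8h = 21:00 Velora Administrative Region standard time (rolling into the previous day, 26 October 2019).
The standard-time date in Velora Administrative Region, October 26, 2019, falls between 28 April and 1 November, so daylight saving is in effect and Velora Administrative Region is at UTC−07:00.
05:00 UTC − 7h = 22:00 local (rolling into the previous day, 26 October 2019).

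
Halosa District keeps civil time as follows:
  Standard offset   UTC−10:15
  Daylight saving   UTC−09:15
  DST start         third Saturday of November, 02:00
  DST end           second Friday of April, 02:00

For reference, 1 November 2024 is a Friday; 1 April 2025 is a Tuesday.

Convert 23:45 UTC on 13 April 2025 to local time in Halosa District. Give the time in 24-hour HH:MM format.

13:30

1 November 2024 is a Friday, so the first Saturday is November 2 and the third is November 16.
1 April 2025 is a Tuesday, so the first Friday is April 4 and the second is April 11.
At the standard offset (UTC−10:15), 23:45 UTC − 10h15m = 13:30 Halosa District standard time.
Daylight saving runs 16 November 2024 – 11 April 2025; the standard-time date in Halosa District, 13 April 2025, is outside that window, so Halosa District is on standard time at UTC−10:15.
23:45 UTC − 10h15m = 13:30 local.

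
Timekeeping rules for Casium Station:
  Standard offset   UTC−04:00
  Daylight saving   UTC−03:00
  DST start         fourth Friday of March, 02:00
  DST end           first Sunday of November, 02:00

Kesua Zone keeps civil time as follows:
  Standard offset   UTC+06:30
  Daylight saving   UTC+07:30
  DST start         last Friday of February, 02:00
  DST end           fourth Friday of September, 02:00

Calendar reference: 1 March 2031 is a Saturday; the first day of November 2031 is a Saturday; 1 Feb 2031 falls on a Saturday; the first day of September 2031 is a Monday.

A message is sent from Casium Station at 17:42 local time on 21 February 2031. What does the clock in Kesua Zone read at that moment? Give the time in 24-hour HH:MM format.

1 March 2031 is a Saturday, so the first Friday is March 7 and the fourth is March 28.
1 November 2031 is a Saturday, so the first Sunday is November 2.
21 February 2031 does not fall between 28 March and 2 November, so daylight saving is not in effect and Casium Station is at UTC−04:00.
17:42 Casium Station + 4h = 21:42 UTC.
1 February 2031 is a Saturday, so Fridays fall on 7, 14, 21, 28; the last is February 28.
1 September 2031 is a Monday, so the first Friday is September 5 and the fourth is September 26.
At the standard offset (UTC+06:30), 21:42 UTC + 6h30m = 04:12 Kesua Zone standard time (rolling into the next day, 22 February 2031).
Daylight saving runs 28 February – 26 September; the standard-time date in Kesua Zone, 22 February 2031, is outside that window, so Kesua Zone is on standard time at UTC+06:30.
21:42 UTC + 6h30m = 04:12 Kesua Zone (rolling into the next day, 22 February 2031).

04:12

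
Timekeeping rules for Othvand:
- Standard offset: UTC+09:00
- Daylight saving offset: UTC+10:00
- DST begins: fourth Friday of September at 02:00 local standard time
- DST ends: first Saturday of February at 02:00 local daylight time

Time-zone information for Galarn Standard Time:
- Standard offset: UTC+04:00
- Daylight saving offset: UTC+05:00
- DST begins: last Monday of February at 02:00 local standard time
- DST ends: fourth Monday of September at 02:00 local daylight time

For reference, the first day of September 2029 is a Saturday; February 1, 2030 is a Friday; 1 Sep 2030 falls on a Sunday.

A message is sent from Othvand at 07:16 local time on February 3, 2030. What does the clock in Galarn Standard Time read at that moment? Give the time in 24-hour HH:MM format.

1 September 2029 is a Saturday, so the first Friday is September 7 and the fourth is September 28.
1 February 2030 is a Friday, so the first Saturday is February 2.
Daylight saving runs 28 September 2029 – 2 February 2030; February 3, 2030 is outside that window, so Othvand is on standard time at UTC+09:00.
07:16 Othvand − 9h = 22:16 UTC (rolling into the previous day, 2 February 2030).
1 February 2030 is a Friday, so Mondays fall on 4, 11, 18, 25; the last is February 25.
1 September 2030 is a Sunday, so the first Monday is September 2 and the fourth is September 23.
At the standard offset (UTC+04:00), 22:16 UTC + 4h = 02:16 Galarn Standard Time standard time (rolling into the next day, 3 February 2030).
The standard-time date in Galarn Standard Time, February 3, 2030, does not fall between 25 February and 23 September, so daylight saving is not in effect and Galarn Standard Time is at UTC+04:00.
22:16 UTC + 4h = 02:16 Galarn Standard Time (rolling into the next day, 3 February 2030).

02:16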